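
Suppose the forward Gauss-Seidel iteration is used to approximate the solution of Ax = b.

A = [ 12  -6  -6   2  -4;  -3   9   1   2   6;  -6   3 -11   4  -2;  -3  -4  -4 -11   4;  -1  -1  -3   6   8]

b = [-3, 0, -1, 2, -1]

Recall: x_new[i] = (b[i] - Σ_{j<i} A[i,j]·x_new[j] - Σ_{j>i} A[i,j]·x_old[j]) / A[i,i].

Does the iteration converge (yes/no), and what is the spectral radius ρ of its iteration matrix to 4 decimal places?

yes, ρ = 0.7125

Split A = D + L + U, D = diag(12, 9, -11, -11, 8).
Gauss-Seidel: T = -(D+L)⁻¹U, row 0 first, T[0,3] = -(2)/(12) = -0.1667; later rows by forward substitution.
  T[0,:] = [+0.0000  +0.5000  +0.5000  -0.1667  +0.3333]
  T[1,:] = [+0.0000  +0.1667  +0.0556  -0.2778  -0.5556]
  T[2,:] = [+0.0000  -0.2273  -0.2576  +0.3788  -0.5152]
  T[3,:] = [+0.0000  -0.1143  -0.0629  +0.0087  +0.6621]
  T[4,:] = [+0.0000  +0.0838  +0.0200  +0.0799  -0.7175]
|λ(T)| sorted: 0.7125, 0.2561, 0.1302, 0.0386, 0.0000.
spectral radius ρ = 0.7125; 0.7125 < 1: convergent.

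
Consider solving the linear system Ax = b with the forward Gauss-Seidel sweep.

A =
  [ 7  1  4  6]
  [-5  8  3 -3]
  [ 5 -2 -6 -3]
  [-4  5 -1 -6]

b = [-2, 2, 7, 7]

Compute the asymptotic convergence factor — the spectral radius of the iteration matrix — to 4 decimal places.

Split A = D + L + U, D = diag(7, 8, -6, -6).
Gauss-Seidel: T = -(D+L)⁻¹U, row 0 first, T[0,1] = -(1)/(7) = -0.1429; later rows by forward substitution.
  T[0,:] = [+0.0000 -0.1429 -0.5714 -0.8571]
  T[1,:] = [+0.0000 -0.0893 -0.7321 -0.1607]
  T[2,:] = [+0.0000 -0.0893 -0.2321 -1.1607]
  T[3,:] = [+0.0000 +0.0357 -0.1905 +0.6310]
|roots of det(T-λI)|: 0.8670, 0.5177, 0.0398, 0.0000.
ρ(T) = max|λ| = 0.8670; 0.8670 < 1, so it converges for any x₀.

0.8670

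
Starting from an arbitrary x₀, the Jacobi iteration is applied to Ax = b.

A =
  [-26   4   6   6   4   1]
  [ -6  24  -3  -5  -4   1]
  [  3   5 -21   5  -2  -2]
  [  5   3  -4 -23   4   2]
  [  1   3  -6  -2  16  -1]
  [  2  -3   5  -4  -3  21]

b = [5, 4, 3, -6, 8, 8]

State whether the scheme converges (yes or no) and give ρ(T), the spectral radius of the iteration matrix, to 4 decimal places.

Write A = D+L+U with D = diag(-26, 24, -21, -23, 16, 21).
Jacobi T = -D⁻¹(L+U): T[0,2] = -(6)/(-26) = +0.2308; T[0,0] = 0.
  T[0,:] = [+0.0000  +0.1538  +0.2308  +0.2308  +0.1538  +0.0385]
  T[1,:] = [+0.2500  +0.0000  +0.1250  +0.2083  +0.1667  -0.0417]
  T[2,:] = [+0.1429  +0.2381  +0.0000  +0.2381  -0.0952  -0.0952]
  T[3,:] = [+0.2174  +0.1304  -0.1739  +0.0000  +0.1739  +0.0870]
  T[4,:] = [-0.0625  -0.1875  +0.3750  +0.1250  +0.0000  +0.0625]
  T[5,:] = [-0.0952  +0.1429  -0.2381  +0.1905  +0.1429  +0.0000]
eigenvalue magnitudes: 0.5104, 0.3333, 0.3333, 0.1901, 0.1901, 0.1847.
ρ(T) = max|λ| = 0.5104; 0.5104 < 1: convergent.

yes, ρ = 0.5104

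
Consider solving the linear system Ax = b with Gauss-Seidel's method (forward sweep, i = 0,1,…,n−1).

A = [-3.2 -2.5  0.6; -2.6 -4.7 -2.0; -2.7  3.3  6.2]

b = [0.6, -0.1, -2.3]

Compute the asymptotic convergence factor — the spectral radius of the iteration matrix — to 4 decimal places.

Let D = diag(-3.2, -4.7, 6.2); L, U the strict triangles.
Gauss-Seidel: T = -(D+L)⁻¹U, row 0 first, T[0,1] = -(-2.5)/(-3.2) = -0.7812; later rows by forward substitution.
  T[0,:] = [+0.0000 -0.7812 +0.1875]
  T[1,:] = [+0.0000 +0.4322 -0.5293]
  T[2,:] = [+0.0000 -0.5703 +0.3634]
|eigenvalues of T|: 0.9482, 0.1527, 0.0000.
ρ(T) = max|λ| = 0.9482; 0.9482 < 1: convergent.

0.9482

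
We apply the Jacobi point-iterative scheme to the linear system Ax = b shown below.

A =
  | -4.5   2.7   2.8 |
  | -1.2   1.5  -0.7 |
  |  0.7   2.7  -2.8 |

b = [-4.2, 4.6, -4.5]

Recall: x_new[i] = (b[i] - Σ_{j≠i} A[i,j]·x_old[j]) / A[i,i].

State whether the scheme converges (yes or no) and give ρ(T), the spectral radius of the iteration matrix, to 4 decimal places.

no, ρ = 1.2370

A = D + L + U where D = diag(-4.5, 1.5, -2.8).
Jacobi T = -D⁻¹(L+U): T[2,0] = -(0.7)/(-2.8) = +0.2500; T[2,2] = 0.
  T[0,:] = [+0.0000 +0.6000 +0.6222]
  T[1,:] = [+0.8000 +0.0000 +0.4667]
  T[2,:] = [+0.2500 +0.9643 +0.0000]
|λ(T)| sorted: 1.2370, 0.6668, 0.6668.
spectral radius ρ = 1.2370; 1.2370 > 1 ⇒ diverges.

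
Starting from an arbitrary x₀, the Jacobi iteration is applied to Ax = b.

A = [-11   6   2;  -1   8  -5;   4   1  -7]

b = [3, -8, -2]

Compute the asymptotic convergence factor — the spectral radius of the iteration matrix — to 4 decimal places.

0.7299

Diagonal D = diag(-11, 8, -7); L, U strict lower/upper.
Jacobi T = -D⁻¹(L+U): T[2,1] = -(1)/(-7) = +0.1429; T[2,2] = 0.
  T[0,:] = [+0.0000, +0.5455, +0.1818]
  T[1,:] = [+0.1250, +0.0000, +0.6250]
  T[2,:] = [+0.5714, +0.1429, +0.0000]
moduli |λ_i(T)| = 0.7299, 0.5209, 0.5209.
ρ(T) = max|λ| = 0.7299; 0.7299 < 1 ⇒ converges.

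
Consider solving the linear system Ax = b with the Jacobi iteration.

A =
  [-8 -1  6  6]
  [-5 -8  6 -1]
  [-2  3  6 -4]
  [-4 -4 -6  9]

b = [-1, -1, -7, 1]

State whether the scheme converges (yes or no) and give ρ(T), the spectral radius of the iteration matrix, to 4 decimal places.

Diagonal D = diag(-8, -8, 6, 9); L, U strict lower/upper.
Jacobi T = -D⁻¹(L+U): T[3,1] = -(-4)/(9) = +0.4444; T[3,3] = 0.
  T[0,:] = [+0.0000 -0.1250 +0.7500 +0.7500]
  T[1,:] = [-0.6250 +0.0000 +0.7500 -0.1250]
  T[2,:] = [+0.3333 -0.5000 +0.0000 +0.6667]
  T[3,:] = [+0.4444 +0.4444 +0.6667 +0.0000]
|roots of det(T-λI)|: 1.1742, 0.6131, 0.6131, 0.4563.
ρ(T) = max|λ| = 1.1742; 1.1742 > 1: divergent.

no, ρ = 1.1742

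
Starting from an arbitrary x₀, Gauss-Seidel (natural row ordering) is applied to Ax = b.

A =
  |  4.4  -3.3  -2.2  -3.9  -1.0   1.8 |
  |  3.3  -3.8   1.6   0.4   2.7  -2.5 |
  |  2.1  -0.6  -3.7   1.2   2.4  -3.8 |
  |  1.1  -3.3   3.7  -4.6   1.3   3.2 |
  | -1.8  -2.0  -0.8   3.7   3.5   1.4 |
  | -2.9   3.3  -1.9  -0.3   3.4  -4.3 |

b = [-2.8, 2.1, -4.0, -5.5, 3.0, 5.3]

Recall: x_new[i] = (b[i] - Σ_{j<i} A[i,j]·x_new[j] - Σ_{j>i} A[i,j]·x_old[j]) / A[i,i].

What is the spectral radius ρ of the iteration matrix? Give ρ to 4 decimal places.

A = D + L + U where D = diag(4.4, -3.8, -3.7, -4.6, 3.5, -4.3).
T_GS = -(D+L)⁻¹U: row 0 first, T[0,3] = -(-3.9)/(4.4) = +0.8864; later rows by forward substitution.
  T[0,:] = [+0.0000, +0.7500, +0.5000, +0.8864, +0.2273, -0.4091]
  T[1,:] = [+0.0000, +0.6513, +0.8553, +0.8750, +0.9079, -1.0132]
  T[2,:] = [+0.0000, +0.3201, +0.1451, +0.6855, +0.6304, -1.0949]
  T[3,:] = [+0.0000, -0.0305, -0.3773, +0.1356, +0.1927, +0.4440]
  T[4,:] = [+0.0000, +0.8633, +1.1779, +0.9692, +0.5760, -1.9089]
  T[5,:] = [+0.0000, +0.5373, +1.2127, +0.5277, +0.7070, -1.5582]
eigenvalue magnitudes: 1.1511, 0.8355, 0.8355, 0.4787, 0.0203, 0.0000.
ρ = 1.1511; 1.1511 > 1: divergent.

1.1511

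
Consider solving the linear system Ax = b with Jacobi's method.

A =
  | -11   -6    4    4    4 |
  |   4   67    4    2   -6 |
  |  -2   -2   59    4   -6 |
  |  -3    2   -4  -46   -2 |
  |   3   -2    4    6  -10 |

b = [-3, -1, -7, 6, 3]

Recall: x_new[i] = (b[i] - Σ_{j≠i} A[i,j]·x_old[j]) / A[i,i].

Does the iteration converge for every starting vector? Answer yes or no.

yes

Diagonal D = diag(-11, 67, 59, -46, -10); L, U strict lower/upper.
Jacobi: T = -D⁻¹(L+U), T[1,2] = -(4)/(67) = -0.0597; T[1,1] = 0.
  T[0,:] = [+0.0000, -0.5455, +0.3636, +0.3636, +0.3636]
  T[1,:] = [-0.0597, +0.0000, -0.0597, -0.0299, +0.0896]
  T[2,:] = [+0.0339, +0.0339, +0.0000, -0.0678, +0.1017]
  T[3,:] = [-0.0652, +0.0435, -0.0870, +0.0000, -0.0435]
  T[4,:] = [+0.3000, -0.2000, +0.4000, +0.6000, +0.0000]
|eigenvalues of T|: 0.4035, 0.2814, 0.1310, 0.0104, 0.0104.
ρ = 0.4035; 0.4035 < 1, so it converges for any x₀.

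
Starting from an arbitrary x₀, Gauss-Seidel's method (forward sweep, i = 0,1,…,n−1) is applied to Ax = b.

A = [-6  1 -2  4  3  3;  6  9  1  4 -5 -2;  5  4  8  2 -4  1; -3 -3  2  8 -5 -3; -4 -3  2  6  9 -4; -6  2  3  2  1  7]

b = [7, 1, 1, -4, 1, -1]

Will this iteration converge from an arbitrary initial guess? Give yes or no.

no

Let D = diag(-6, 9, 8, 8, 9, 7); L, U the strict triangles.
T_GS = -(D+L)⁻¹U: row 0 first, T[0,2] = -(-2)/(-6) = -0.3333; later rows by forward substitution.
  T[0,:] = [+0.0000  +0.1667  -0.3333  +0.6667  +0.5000  +0.5000]
  T[1,:] = [+0.0000  -0.1111  +0.1111  -0.8889  +0.2222  -0.1111]
  T[2,:] = [+0.0000  -0.0486  +0.1528  -0.2222  +0.0764  -0.3819]
  T[3,:] = [+0.0000  +0.0330  -0.1215  -0.0278  +0.8767  +0.6163]
  T[4,:] = [+0.0000  +0.0258  -0.0640  +0.0679  -0.3052  +0.3036]
  T[5,:] = [+0.0000  +0.1823  -0.3391  +0.9189  +0.1254  +0.4045]
|λ(T)| sorted: 1.1672, 0.6257, 0.6257, 0.0491, 0.0491, 0.0000.
ρ = 1.1672; 1.1672 > 1, so it fails to converge.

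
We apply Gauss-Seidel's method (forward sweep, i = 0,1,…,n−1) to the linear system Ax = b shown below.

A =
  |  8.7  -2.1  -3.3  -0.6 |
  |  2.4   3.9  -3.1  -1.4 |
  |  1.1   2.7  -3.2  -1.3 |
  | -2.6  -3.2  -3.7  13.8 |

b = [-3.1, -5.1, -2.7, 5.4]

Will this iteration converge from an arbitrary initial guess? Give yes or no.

yes

Diagonal D = diag(8.7, 3.9, -3.2, 13.8); L, U strict lower/upper.
T_GS = -(D+L)⁻¹U: row 0 first, T[0,1] = -(-2.1)/(8.7) = +0.2414; later rows by forward substitution.
  T[0,:] = [+0.0000  +0.2414  +0.3793  +0.0690]
  T[1,:] = [+0.0000  -0.1485  +0.5615  +0.3165]
  T[2,:] = [+0.0000  -0.0424  +0.6041  -0.1155]
  T[3,:] = [+0.0000  -0.0003  +0.3636  +0.0554]
moduli |λ_i(T)| = 0.4273, 0.2319, 0.1482, 0.0000.
ρ(T) = max|λ| = 0.4273; 0.4273 < 1 ⇒ converges.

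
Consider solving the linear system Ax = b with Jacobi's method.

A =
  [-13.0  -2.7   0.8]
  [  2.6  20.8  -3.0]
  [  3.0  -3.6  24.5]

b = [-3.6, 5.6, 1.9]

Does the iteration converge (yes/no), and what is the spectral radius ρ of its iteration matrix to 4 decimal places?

yes, ρ = 0.2255

Diagonal D = diag(-13, 20.8, 24.5); L, U strict lower/upper.
Jacobi: T = -D⁻¹(L+U), T[1,0] = -(2.6)/(20.8) = -0.1250; T[1,1] = 0.
  T[0,:] = [+0.0000 -0.2077 +0.0615]
  T[1,:] = [-0.1250 +0.0000 +0.1442]
  T[2,:] = [-0.1224 +0.1469 +0.0000]
|eigenvalues of T|: 0.2255, 0.1511, 0.0745.
ρ = 0.2255; 0.2255 < 1: convergent.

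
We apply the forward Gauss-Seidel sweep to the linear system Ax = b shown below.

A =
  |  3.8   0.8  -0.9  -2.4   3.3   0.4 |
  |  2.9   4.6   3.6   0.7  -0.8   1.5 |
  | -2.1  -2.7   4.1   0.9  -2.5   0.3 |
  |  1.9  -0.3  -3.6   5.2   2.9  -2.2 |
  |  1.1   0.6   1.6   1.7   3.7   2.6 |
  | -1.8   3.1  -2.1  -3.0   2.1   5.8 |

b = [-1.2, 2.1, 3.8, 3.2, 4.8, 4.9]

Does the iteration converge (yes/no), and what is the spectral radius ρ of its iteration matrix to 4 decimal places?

no, ρ = 1.1936

Diagonal D = diag(3.8, 4.6, 4.1, 5.2, 3.7, 5.8); L, U strict lower/upper.
Gauss-Seidel: T = -(D+L)⁻¹U, row 0 first, T[0,5] = -(0.4)/(3.8) = -0.1053; later rows by forward substitution.
  T[0,:] = [+0.0000 -0.2105 +0.2368 +0.6316 -0.8684 -0.1053]
  T[1,:] = [+0.0000 +0.1327 -0.9319 -0.5503 +0.7214 -0.2597]
  T[2,:] = [+0.0000 -0.0204 -0.4924 -0.2584 +0.6400 -0.2981]
  T[3,:] = [+0.0000 +0.0704 -0.4812 -0.4414 +0.2443 +0.2402]
  T[4,:] = [+0.0000 +0.0175 +0.5147 +0.2161 -0.2478 -0.6107]
  T[5,:] = [+0.0000 -0.1136 -0.0419 +0.0900 -0.2072 +0.3436]
|λ(T)| sorted: 1.1936, 0.7026, 0.2168, 0.1567, 0.1544, 0.0000.
spectral radius ρ = 1.1936; 1.1936 > 1 ⇒ diverges.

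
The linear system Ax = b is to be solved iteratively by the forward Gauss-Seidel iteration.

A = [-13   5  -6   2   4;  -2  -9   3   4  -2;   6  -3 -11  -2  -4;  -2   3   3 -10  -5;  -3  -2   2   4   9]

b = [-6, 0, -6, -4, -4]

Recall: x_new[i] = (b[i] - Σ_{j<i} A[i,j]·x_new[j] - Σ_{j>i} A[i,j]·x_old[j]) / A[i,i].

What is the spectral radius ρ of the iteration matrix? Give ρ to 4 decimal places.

0.5434

A = D + L + U where D = diag(-13, -9, -11, -10, 9).
Gauss-Seidel: T = -(D+L)⁻¹U, row 0 first, T[0,3] = -(2)/(-13) = +0.1538; later rows by forward substitution.
  T[0,:] = [+0.0000 +0.3846 -0.4615 +0.1538 +0.3077]
  T[1,:] = [+0.0000 -0.0855 +0.4359 +0.4103 -0.2906]
  T[2,:] = [+0.0000 +0.2331 -0.3706 -0.2098 -0.1166]
  T[3,:] = [+0.0000 -0.0326 +0.1119 +0.0294 -0.6837]
  T[4,:] = [+0.0000 +0.0719 -0.0243 +0.1760 +0.3677]
eigenvalue magnitudes: 0.5434, 0.4250, 0.4250, 0.0396, 0.0000.
ρ = 0.5434; 0.5434 < 1, so it converges for any x₀.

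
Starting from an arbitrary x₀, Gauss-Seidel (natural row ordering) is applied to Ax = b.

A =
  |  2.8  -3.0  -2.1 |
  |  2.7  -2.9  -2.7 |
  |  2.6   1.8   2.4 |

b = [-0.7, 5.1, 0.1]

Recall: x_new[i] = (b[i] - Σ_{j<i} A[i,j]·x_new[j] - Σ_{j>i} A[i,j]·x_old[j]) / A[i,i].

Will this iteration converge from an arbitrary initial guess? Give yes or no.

Let D = diag(2.8, -2.9, 2.4); L, U the strict triangles.
GS T = -(D+L)⁻¹U: row 0 first, T[0,1] = -(-3)/(2.8) = +1.0714; later rows by forward substitution.
  T[0,:] = [+0.0000 +1.0714 +0.7500]
  T[1,:] = [+0.0000 +0.9975 -0.2328]
  T[2,:] = [+0.0000 -1.9089 -0.6379]
eigenvalue magnitudes: 1.2348, 0.8752, 0.0000.
ρ(T) = max|λ| = 1.2348; 1.2348 > 1, so it fails to converge.

no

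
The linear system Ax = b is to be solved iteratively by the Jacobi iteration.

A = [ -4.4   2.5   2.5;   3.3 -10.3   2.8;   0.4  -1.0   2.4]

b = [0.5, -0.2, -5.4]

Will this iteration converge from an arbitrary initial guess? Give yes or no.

yes

Write A = D+L+U with D = diag(-4.4, -10.3, 2.4).
T_J = -D⁻¹(L+U): T[0,2] = -(2.5)/(-4.4) = +0.5682; T[0,0] = 0.
  T[0,:] = [+0.0000  +0.5682  +0.5682]
  T[1,:] = [+0.3204  +0.0000  +0.2718]
  T[2,:] = [-0.1667  +0.4167  +0.0000]
|eigenvalues of T|: 0.5414, 0.3042, 0.3042.
ρ = 0.5414; 0.5414 < 1, so it converges for any x₀.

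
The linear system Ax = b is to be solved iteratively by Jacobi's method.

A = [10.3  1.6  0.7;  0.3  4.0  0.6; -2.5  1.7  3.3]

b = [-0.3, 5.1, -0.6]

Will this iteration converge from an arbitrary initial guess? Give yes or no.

Split A = D + L + U, D = diag(10.3, 4, 3.3).
Jacobi: T = -D⁻¹(L+U), T[1,0] = -(0.3)/(4) = -0.0750; T[1,1] = 0.
  T[0,:] = [+0.0000, -0.1553, -0.0680]
  T[1,:] = [-0.0750, +0.0000, -0.1500]
  T[2,:] = [+0.7576, -0.5152, +0.0000]
|roots of det(T-λI)|: 0.2968, 0.2250, 0.2250.
spectral radius ρ = 0.2968; 0.2968 < 1, so it converges for any x₀.

yes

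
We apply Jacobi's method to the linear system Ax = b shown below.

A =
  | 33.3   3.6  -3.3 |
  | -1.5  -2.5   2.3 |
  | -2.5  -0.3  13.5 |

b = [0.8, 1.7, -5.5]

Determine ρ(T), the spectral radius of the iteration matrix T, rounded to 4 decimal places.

0.3924

Diagonal D = diag(33.3, -2.5, 13.5); L, U strict lower/upper.
Jacobi: T = -D⁻¹(L+U), T[0,1] = -(3.6)/(33.3) = -0.1081; T[0,0] = 0.
  T[0,:] = [+0.0000  -0.1081  +0.0991]
  T[1,:] = [-0.6000  +0.0000  +0.9200]
  T[2,:] = [+0.1852  +0.0222  +0.0000]
|eigenvalues of T|: 0.3924, 0.2243, 0.2243.
ρ(T) = max|λ| = 0.3924; 0.3924 < 1, so it converges for any x₀.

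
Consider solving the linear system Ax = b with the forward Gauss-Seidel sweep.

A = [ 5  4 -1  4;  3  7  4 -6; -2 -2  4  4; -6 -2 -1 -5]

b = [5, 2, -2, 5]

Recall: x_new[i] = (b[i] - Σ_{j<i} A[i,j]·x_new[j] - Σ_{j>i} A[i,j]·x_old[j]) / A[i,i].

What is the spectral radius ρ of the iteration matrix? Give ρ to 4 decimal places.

1.6491

A = D + L + U where D = diag(5, 7, 4, -5).
GS T = -(D+L)⁻¹U: row 0 first, T[0,3] = -(4)/(5) = -0.8000; later rows by forward substitution.
  T[0,:] = [+0.0000  -0.8000  +0.2000  -0.8000]
  T[1,:] = [+0.0000  +0.3429  -0.6571  +1.2000]
  T[2,:] = [+0.0000  -0.2286  -0.2286  -0.8000]
  T[3,:] = [+0.0000  +0.8686  +0.0686  +0.6400]
eigenvalue magnitudes: 1.6491, 0.5768, 0.5768, 0.0000.
ρ = 1.6491; 1.6491 > 1, so it fails to converge.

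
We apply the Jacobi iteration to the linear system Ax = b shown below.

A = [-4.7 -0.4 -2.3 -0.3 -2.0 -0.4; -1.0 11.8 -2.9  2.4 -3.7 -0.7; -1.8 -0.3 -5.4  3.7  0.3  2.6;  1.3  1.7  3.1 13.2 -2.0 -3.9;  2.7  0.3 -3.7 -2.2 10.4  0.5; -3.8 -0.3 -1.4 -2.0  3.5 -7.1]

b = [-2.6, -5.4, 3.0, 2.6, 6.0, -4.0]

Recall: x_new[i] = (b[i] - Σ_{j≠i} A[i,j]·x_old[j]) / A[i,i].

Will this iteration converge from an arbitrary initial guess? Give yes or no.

yes

Diagonal D = diag(-4.7, 11.8, -5.4, 13.2, 10.4, -7.1); L, U strict lower/upper.
Jacobi: T = -D⁻¹(L+U), T[3,5] = -(-3.9)/(13.2) = +0.2955; T[3,3] = 0.
  T[0,:] = [+0.0000, -0.0851, -0.4894, -0.0638, -0.4255, -0.0851]
  T[1,:] = [+0.0847, +0.0000, +0.2458, -0.2034, +0.3136, +0.0593]
  T[2,:] = [-0.3333, -0.0556, +0.0000, +0.6852, +0.0556, +0.4815]
  T[3,:] = [-0.0985, -0.1288, -0.2348, +0.0000, +0.1515, +0.2955]
  T[4,:] = [-0.2596, -0.0288, +0.3558, +0.2115, +0.0000, -0.0481]
  T[5,:] = [-0.5352, -0.0423, -0.1972, -0.2817, +0.4930, +0.0000]
|roots of det(T-λI)|: 0.8573, 0.7092, 0.7092, 0.3817, 0.1517, 0.0203.
ρ(T) = max|λ| = 0.8573; 0.8573 < 1, so it converges for any x₀.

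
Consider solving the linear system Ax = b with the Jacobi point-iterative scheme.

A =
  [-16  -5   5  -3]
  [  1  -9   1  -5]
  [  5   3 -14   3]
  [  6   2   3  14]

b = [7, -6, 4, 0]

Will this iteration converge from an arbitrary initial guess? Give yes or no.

A = D + L + U where D = diag(-16, -9, -14, 14).
T_J = -D⁻¹(L+U): T[1,3] = -(-5)/(-9) = -0.5556; T[1,1] = 0.
  T[0,:] = [+0.0000, -0.3125, +0.3125, -0.1875]
  T[1,:] = [+0.1111, +0.0000, +0.1111, -0.5556]
  T[2,:] = [+0.3571, +0.2143, +0.0000, +0.2143]
  T[3,:] = [-0.4286, -0.1429, -0.2143, +0.0000]
eigenvalue magnitudes: 0.5645, 0.3829, 0.3829, 0.0672.
ρ(T) = max|λ| = 0.5645; 0.5645 < 1 ⇒ converges.

yes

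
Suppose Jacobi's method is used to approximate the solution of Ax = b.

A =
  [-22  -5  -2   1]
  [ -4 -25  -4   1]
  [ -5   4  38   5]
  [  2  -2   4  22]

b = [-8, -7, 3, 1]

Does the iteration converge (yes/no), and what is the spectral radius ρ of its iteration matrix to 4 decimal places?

Diagonal D = diag(-22, -25, 38, 22); L, U strict lower/upper.
Jacobi T = -D⁻¹(L+U): T[3,1] = -(-2)/(22) = +0.0909; T[3,3] = 0.
  T[0,:] = [+0.0000, -0.2273, -0.0909, +0.0455]
  T[1,:] = [-0.1600, +0.0000, -0.1600, +0.0400]
  T[2,:] = [+0.1316, -0.1053, +0.0000, -0.1316]
  T[3,:] = [-0.0909, +0.0909, -0.1818, +0.0000]
moduli |λ_i(T)| = 0.2680, 0.1726, 0.1726, 0.0676.
ρ = 0.2680; 0.2680 < 1: convergent.

yes, ρ = 0.2680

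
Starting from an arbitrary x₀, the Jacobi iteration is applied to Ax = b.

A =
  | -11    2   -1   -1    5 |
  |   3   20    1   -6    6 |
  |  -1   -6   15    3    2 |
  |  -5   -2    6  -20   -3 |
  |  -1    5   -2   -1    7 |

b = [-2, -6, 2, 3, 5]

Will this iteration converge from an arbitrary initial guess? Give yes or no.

Split A = D + L + U, D = diag(-11, 20, 15, -20, 7).
T_J = -D⁻¹(L+U): T[0,1] = -(2)/(-11) = +0.1818; T[0,0] = 0.
  T[0,:] = [+0.0000  +0.1818  -0.0909  -0.0909  +0.4545]
  T[1,:] = [-0.1500  +0.0000  -0.0500  +0.3000  -0.3000]
  T[2,:] = [+0.0667  +0.4000  +0.0000  -0.2000  -0.1333]
  T[3,:] = [-0.2500  -0.1000  +0.3000  +0.0000  -0.1500]
  T[4,:] = [+0.1429  -0.7143  +0.2857  +0.1429  +0.0000]
|λ(T)| sorted: 0.5617, 0.4769, 0.4390, 0.4390, 0.0939.
ρ(T) = max|λ| = 0.5617; 0.5617 < 1 ⇒ converges.

yes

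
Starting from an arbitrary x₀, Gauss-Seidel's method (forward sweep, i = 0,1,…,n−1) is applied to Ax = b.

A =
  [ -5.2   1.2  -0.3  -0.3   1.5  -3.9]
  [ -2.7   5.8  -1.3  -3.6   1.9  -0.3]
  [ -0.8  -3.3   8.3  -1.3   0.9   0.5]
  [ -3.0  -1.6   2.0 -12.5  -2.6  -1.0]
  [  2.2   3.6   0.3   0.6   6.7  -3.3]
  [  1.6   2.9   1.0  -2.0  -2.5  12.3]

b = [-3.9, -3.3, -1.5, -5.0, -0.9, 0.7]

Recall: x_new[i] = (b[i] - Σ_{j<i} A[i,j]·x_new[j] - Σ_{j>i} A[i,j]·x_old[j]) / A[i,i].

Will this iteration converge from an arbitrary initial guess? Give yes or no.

A = D + L + U where D = diag(-5.2, 5.8, 8.3, -12.5, 6.7, 12.3).
GS T = -(D+L)⁻¹U: row 0 first, T[0,5] = -(-3.9)/(-5.2) = -0.7500; later rows by forward substitution.
  T[0,:] = [+0.0000 +0.2308 -0.0577 -0.0577 +0.2885 -0.7500]
  T[1,:] = [+0.0000 +0.1074 +0.1973 +0.5938 -0.1933 -0.2974]
  T[2,:] = [+0.0000 +0.0650 +0.0729 +0.3872 -0.1575 -0.2508]
  T[3,:] = [+0.0000 -0.0587 +0.0003 -0.0002 -0.2777 +0.0979]
  T[4,:] = [+0.0000 -0.1311 -0.0903 -0.3174 +0.0411 +0.9011]
  T[5,:] = [+0.0000 -0.0968 -0.0633 -0.2285 -0.0160 +0.3871]
eigenvalue magnitudes: 0.7394, 0.2792, 0.2792, 0.0433, 0.0433, 0.0000.
ρ(T) = max|λ| = 0.7394; 0.7394 < 1: convergent.

yes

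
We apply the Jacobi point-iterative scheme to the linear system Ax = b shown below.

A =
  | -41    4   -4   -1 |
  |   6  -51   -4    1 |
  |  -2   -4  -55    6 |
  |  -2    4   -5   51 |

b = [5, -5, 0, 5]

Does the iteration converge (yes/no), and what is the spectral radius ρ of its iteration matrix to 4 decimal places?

yes, ρ = 0.1917

Let D = diag(-41, -51, -55, 51); L, U the strict triangles.
T_J = -D⁻¹(L+U): T[3,2] = -(-5)/(51) = +0.0980; T[3,3] = 0.
  T[0,:] = [+0.0000, +0.0976, -0.0976, -0.0244]
  T[1,:] = [+0.1176, +0.0000, -0.0784, +0.0196]
  T[2,:] = [-0.0364, -0.0727, +0.0000, +0.1091]
  T[3,:] = [+0.0392, -0.0784, +0.0980, +0.0000]
eigenvalue magnitudes: 0.1917, 0.1153, 0.0877, 0.0113.
ρ(T) = max|λ| = 0.1917; 0.1917 < 1: convergent.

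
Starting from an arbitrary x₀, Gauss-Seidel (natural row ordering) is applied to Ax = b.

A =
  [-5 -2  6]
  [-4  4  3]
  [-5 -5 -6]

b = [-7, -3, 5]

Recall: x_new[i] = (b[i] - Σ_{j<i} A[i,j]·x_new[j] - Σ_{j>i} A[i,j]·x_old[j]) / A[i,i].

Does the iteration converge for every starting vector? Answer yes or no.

no

A = D + L + U where D = diag(-5, 4, -6).
GS T = -(D+L)⁻¹U: row 0 first, T[0,1] = -(-2)/(-5) = -0.4000; later rows by forward substitution.
  T[0,:] = [+0.0000  -0.4000  +1.2000]
  T[1,:] = [+0.0000  -0.4000  +0.4500]
  T[2,:] = [+0.0000  +0.6667  -1.3750]
eigenvalue magnitudes: 1.6208, 0.1542, 0.0000.
ρ(T) = max|λ| = 1.6208; 1.6208 > 1 ⇒ diverges.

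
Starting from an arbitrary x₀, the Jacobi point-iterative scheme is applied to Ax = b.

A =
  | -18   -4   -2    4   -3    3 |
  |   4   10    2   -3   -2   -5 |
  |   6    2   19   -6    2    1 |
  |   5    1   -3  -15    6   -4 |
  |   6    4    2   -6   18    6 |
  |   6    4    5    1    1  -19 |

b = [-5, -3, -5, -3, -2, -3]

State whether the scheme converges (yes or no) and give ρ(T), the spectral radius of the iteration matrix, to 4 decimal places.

yes, ρ = 0.8838

Diagonal D = diag(-18, 10, 19, -15, 18, -19); L, U strict lower/upper.
Jacobi: T = -D⁻¹(L+U), T[1,5] = -(-5)/(10) = +0.5000; T[1,1] = 0.
  T[0,:] = [+0.0000, -0.2222, -0.1111, +0.2222, -0.1667, +0.1667]
  T[1,:] = [-0.4000, +0.0000, -0.2000, +0.3000, +0.2000, +0.5000]
  T[2,:] = [-0.3158, -0.1053, +0.0000, +0.3158, -0.1053, -0.0526]
  T[3,:] = [+0.3333, +0.0667, -0.2000, +0.0000, +0.4000, -0.2667]
  T[4,:] = [-0.3333, -0.2222, -0.1111, +0.3333, +0.0000, -0.3333]
  T[5,:] = [+0.3158, +0.2105, +0.2632, +0.0526, +0.0526, +0.0000]
moduli |λ_i(T)| = 0.8838, 0.4734, 0.4734, 0.3524, 0.1279, 0.1279.
spectral radius ρ = 0.8838; 0.8838 < 1, so it converges for any x₀.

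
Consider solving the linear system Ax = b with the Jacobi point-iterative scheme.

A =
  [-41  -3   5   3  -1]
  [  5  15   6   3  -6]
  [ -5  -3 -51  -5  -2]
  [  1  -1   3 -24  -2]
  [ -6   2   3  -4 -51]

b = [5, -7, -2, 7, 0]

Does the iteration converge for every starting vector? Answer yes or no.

yes

Write A = D+L+U with D = diag(-41, 15, -51, -24, -51).
T_J = -D⁻¹(L+U): T[3,0] = -(1)/(-24) = +0.0417; T[3,3] = 0.
  T[0,:] = [+0.0000 -0.0732 +0.1220 +0.0732 -0.0244]
  T[1,:] = [-0.3333 +0.0000 -0.4000 -0.2000 +0.4000]
  T[2,:] = [-0.0980 -0.0588 +0.0000 -0.0980 -0.0392]
  T[3,:] = [+0.0417 -0.0417 +0.1250 +0.0000 -0.0833]
  T[4,:] = [-0.1176 +0.0392 +0.0588 -0.0784 +0.0000]
|λ(T)| sorted: 0.3105, 0.2267, 0.1335, 0.1335, 0.0353.
ρ(T) = max|λ| = 0.3105; 0.3105 < 1: convergent.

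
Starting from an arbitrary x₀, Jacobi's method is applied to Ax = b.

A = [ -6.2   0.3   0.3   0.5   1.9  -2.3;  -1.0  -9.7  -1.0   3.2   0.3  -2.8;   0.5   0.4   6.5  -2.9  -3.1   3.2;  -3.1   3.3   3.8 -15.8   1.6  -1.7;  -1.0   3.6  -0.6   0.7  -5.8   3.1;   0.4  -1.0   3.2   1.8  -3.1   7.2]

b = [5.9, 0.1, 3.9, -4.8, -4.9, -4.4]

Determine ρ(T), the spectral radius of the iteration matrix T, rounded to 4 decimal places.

0.8286

Split A = D + L + U, D = diag(-6.2, -9.7, 6.5, -15.8, -5.8, 7.2).
Jacobi: T = -D⁻¹(L+U), T[2,1] = -(0.4)/(6.5) = -0.0615; T[2,2] = 0.
  T[0,:] = [+0.0000  +0.0484  +0.0484  +0.0806  +0.3065  -0.3710]
  T[1,:] = [-0.1031  +0.0000  -0.1031  +0.3299  +0.0309  -0.2887]
  T[2,:] = [-0.0769  -0.0615  +0.0000  +0.4462  +0.4769  -0.4923]
  T[3,:] = [-0.1962  +0.2089  +0.2405  +0.0000  +0.1013  -0.1076]
  T[4,:] = [-0.1724  +0.6207  -0.1034  +0.1207  +0.0000  +0.5345]
  T[5,:] = [-0.0556  +0.1389  -0.4444  -0.2500  +0.4306  +0.0000]
|λ(T)| sorted: 0.8286, 0.5419, 0.3802, 0.3802, 0.3670, 0.1722.
ρ = 0.8286; 0.8286 < 1 ⇒ converges.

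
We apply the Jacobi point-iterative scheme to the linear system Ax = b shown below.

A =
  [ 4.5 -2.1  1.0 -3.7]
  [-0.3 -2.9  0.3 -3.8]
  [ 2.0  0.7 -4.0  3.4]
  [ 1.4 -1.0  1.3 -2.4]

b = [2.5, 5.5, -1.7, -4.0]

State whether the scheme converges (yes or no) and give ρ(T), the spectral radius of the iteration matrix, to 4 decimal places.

no, ρ = 1.2536

Diagonal D = diag(4.5, -2.9, -4, -2.4); L, U strict lower/upper.
T_J = -D⁻¹(L+U): T[0,2] = -(1)/(4.5) = -0.2222; T[0,0] = 0.
  T[0,:] = [+0.0000 +0.4667 -0.2222 +0.8222]
  T[1,:] = [-0.1034 +0.0000 +0.1034 -1.3103]
  T[2,:] = [+0.5000 +0.1750 +0.0000 +0.8500]
  T[3,:] = [+0.5833 -0.4167 +0.5417 +0.0000]
|roots of det(T-λI)|: 1.2536, 0.9525, 0.4381, 0.1370.
ρ(T) = max|λ| = 1.2536; 1.2536 > 1: divergent.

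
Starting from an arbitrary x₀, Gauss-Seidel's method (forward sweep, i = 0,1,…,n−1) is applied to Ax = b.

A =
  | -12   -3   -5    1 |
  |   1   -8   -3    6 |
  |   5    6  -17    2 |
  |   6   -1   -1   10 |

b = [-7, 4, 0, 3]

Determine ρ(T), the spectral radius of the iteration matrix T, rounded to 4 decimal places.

Diagonal D = diag(-12, -8, -17, 10); L, U strict lower/upper.
GS T = -(D+L)⁻¹U: row 0 first, T[0,1] = -(-3)/(-12) = -0.2500; later rows by forward substitution.
  T[0,:] = [+0.0000, -0.2500, -0.4167, +0.0833]
  T[1,:] = [+0.0000, -0.0312, -0.4271, +0.7604]
  T[2,:] = [+0.0000, -0.0846, -0.2733, +0.4105]
  T[3,:] = [+0.0000, +0.1384, +0.1800, +0.0671]
moduli |λ_i(T)| = 0.6206, 0.3530, 0.0302, 0.0000.
spectral radius ρ = 0.6206; 0.6206 < 1, so it converges for any x₀.

0.6206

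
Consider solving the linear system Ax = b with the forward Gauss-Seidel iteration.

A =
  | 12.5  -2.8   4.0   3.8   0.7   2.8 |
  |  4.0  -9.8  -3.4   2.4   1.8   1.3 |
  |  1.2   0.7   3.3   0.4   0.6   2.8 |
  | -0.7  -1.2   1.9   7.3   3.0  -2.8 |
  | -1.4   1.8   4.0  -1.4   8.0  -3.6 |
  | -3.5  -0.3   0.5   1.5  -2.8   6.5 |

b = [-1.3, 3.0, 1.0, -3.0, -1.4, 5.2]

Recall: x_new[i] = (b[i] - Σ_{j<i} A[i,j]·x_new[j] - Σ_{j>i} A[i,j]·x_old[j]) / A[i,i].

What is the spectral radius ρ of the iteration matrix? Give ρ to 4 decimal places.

A = D + L + U where D = diag(12.5, -9.8, 3.3, 7.3, 8, 6.5).
GS T = -(D+L)⁻¹U: row 0 first, T[0,3] = -(3.8)/(12.5) = -0.3040; later rows by forward substitution.
  T[0,:] = [+0.0000  +0.2240  -0.3200  -0.3040  -0.0560  -0.2240]
  T[1,:] = [+0.0000  +0.0914  -0.4776  +0.1208  +0.1608  +0.0412]
  T[2,:] = [+0.0000  -0.1008  +0.2177  -0.0363  -0.1956  -0.7758]
  T[3,:] = [+0.0000  +0.0628  -0.1658  +0.0002  -0.3390  +0.5708]
  T[4,:] = [+0.0000  +0.0800  -0.0864  -0.0622  -0.0075  +0.8893]
  T[5,:] = [+0.0000  +0.1526  -0.2100  -0.1822  +0.0673  +0.1923]
|roots of det(T-λI)|: 0.8427, 0.4372, 0.4372, 0.1534, 0.0380, 0.0000.
spectral radius ρ = 0.8427; 0.8427 < 1 ⇒ converges.

0.8427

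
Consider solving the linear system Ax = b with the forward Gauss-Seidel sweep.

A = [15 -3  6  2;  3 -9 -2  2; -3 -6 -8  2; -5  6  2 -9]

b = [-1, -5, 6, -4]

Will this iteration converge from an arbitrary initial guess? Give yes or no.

yes

A = D + L + U where D = diag(15, -9, -8, -9).
T_GS = -(D+L)⁻¹U: row 0 first, T[0,2] = -(6)/(15) = -0.4000; later rows by forward substitution.
  T[0,:] = [+0.0000  +0.2000  -0.4000  -0.1333]
  T[1,:] = [+0.0000  +0.0667  -0.3556  +0.1778]
  T[2,:] = [+0.0000  -0.1250  +0.4167  +0.1667]
  T[3,:] = [+0.0000  -0.0944  +0.0778  +0.2296]
moduli |λ_i(T)| = 0.5565, 0.1053, 0.1053, 0.0000.
ρ(T) = max|λ| = 0.5565; 0.5565 < 1: convergent.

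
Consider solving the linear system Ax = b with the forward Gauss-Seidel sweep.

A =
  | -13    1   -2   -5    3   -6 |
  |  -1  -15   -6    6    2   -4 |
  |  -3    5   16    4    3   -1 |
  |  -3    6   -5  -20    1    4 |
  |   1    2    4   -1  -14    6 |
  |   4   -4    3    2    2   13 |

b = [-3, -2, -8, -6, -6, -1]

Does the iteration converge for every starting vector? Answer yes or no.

Diagonal D = diag(-13, -15, 16, -20, -14, 13); L, U strict lower/upper.
Gauss-Seidel: T = -(D+L)⁻¹U, row 0 first, T[0,4] = -(3)/(-13) = +0.2308; later rows by forward substitution.
  T[0,:] = [+0.0000, +0.0769, -0.1538, -0.3846, +0.2308, -0.4615]
  T[1,:] = [+0.0000, -0.0051, -0.3897, +0.4256, +0.1179, -0.2359]
  T[2,:] = [+0.0000, +0.0160, +0.0929, -0.4551, -0.1811, +0.0497]
  T[3,:] = [+0.0000, -0.0171, -0.1171, +0.2992, +0.0960, +0.1860]
  T[4,:] = [+0.0000, +0.0106, -0.0317, -0.1181, -0.0253, +0.3628]
  T[5,:] = [+0.0000, -0.0279, -0.0711, +0.3265, -0.0038, -0.0265]
eigenvalue magnitudes: 0.5411, 0.1843, 0.1843, 0.0795, 0.0347, 0.0000.
ρ = 0.5411; 0.5411 < 1 ⇒ converges.

yes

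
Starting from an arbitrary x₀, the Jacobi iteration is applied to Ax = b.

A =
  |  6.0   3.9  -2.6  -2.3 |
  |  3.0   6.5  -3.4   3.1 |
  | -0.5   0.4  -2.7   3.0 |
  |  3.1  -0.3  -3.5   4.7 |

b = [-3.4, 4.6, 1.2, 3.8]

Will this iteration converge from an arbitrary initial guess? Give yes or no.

Let D = diag(6, 6.5, -2.7, 4.7); L, U the strict triangles.
T_J = -D⁻¹(L+U): T[2,3] = -(3)/(-2.7) = +1.1111; T[2,2] = 0.
  T[0,:] = [+0.0000, -0.6500, +0.4333, +0.3833]
  T[1,:] = [-0.4615, +0.0000, +0.5231, -0.4769]
  T[2,:] = [-0.1852, +0.1481, +0.0000, +1.1111]
  T[3,:] = [-0.6596, +0.0638, +0.7447, +0.0000]
|roots of det(T-λI)|: 1.1434, 0.7381, 0.7381, 0.0651.
ρ = 1.1434; 1.1434 > 1: divergent.

no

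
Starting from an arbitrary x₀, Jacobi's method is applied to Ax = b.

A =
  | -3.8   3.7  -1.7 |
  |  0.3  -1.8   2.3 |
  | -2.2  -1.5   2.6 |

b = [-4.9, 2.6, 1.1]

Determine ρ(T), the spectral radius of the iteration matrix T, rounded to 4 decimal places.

1.1749

Write A = D+L+U with D = diag(-3.8, -1.8, 2.6).
Jacobi: T = -D⁻¹(L+U), T[0,1] = -(3.7)/(-3.8) = +0.9737; T[0,0] = 0.
  T[0,:] = [+0.0000  +0.9737  -0.4474]
  T[1,:] = [+0.1667  +0.0000  +1.2778]
  T[2,:] = [+0.8462  +0.5769  +0.0000]
eigenvalue magnitudes: 1.1749, 0.9271, 0.9271.
ρ = 1.1749; 1.1749 > 1, so it fails to converge.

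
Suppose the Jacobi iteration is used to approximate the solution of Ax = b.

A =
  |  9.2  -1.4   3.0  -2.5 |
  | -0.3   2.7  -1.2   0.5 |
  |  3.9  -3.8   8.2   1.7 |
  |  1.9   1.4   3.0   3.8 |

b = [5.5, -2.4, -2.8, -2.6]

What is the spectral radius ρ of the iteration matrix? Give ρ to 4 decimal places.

0.7977

Write A = D+L+U with D = diag(9.2, 2.7, 8.2, 3.8).
Jacobi: T = -D⁻¹(L+U), T[0,1] = -(-1.4)/(9.2) = +0.1522; T[0,0] = 0.
  T[0,:] = [+0.0000  +0.1522  -0.3261  +0.2717]
  T[1,:] = [+0.1111  +0.0000  +0.4444  -0.1852]
  T[2,:] = [-0.4756  +0.4634  +0.0000  -0.2073]
  T[3,:] = [-0.5000  -0.3684  -0.7895  +0.0000]
|roots of det(T-λI)|: 0.7977, 0.4888, 0.2663, 0.0426.
ρ(T) = max|λ| = 0.7977; 0.7977 < 1, so it converges for any x₀.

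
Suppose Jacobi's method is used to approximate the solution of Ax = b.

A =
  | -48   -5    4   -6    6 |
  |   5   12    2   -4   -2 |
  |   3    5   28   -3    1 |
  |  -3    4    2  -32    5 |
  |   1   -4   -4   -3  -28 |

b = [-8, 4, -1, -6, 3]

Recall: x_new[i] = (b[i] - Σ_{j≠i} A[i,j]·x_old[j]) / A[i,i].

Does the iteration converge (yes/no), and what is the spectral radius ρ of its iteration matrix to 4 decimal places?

Diagonal D = diag(-48, 12, 28, -32, -28); L, U strict lower/upper.
T_J = -D⁻¹(L+U): T[3,4] = -(5)/(-32) = +0.1562; T[3,3] = 0.
  T[0,:] = [+0.0000 -0.1042 +0.0833 -0.1250 +0.1250]
  T[1,:] = [-0.4167 +0.0000 -0.1667 +0.3333 +0.1667]
  T[2,:] = [-0.1071 -0.1786 +0.0000 +0.1071 -0.0357]
  T[3,:] = [-0.0938 +0.1250 +0.0625 +0.0000 +0.1562]
  T[4,:] = [+0.0357 -0.1429 -0.1429 -0.1071 +0.0000]
|λ(T)| sorted: 0.3225, 0.2153, 0.2153, 0.1175, 0.0400.
ρ = 0.3225; 0.3225 < 1, so it converges for any x₀.

yes, ρ = 0.3225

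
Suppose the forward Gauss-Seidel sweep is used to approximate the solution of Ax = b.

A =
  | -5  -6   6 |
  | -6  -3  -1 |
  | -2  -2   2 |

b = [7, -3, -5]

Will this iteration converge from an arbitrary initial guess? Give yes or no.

A = D + L + U where D = diag(-5, -3, 2).
GS T = -(D+L)⁻¹U: row 0 first, T[0,2] = -(6)/(-5) = +1.2000; later rows by forward substitution.
  T[0,:] = [+0.0000  -1.2000  +1.2000]
  T[1,:] = [+0.0000  +2.4000  -2.7333]
  T[2,:] = [+0.0000  +1.2000  -1.5333]
eigenvalue magnitudes: 1.2000, 0.3333, 0.0000.
ρ = 1.2000; 1.2000 > 1 ⇒ diverges.

no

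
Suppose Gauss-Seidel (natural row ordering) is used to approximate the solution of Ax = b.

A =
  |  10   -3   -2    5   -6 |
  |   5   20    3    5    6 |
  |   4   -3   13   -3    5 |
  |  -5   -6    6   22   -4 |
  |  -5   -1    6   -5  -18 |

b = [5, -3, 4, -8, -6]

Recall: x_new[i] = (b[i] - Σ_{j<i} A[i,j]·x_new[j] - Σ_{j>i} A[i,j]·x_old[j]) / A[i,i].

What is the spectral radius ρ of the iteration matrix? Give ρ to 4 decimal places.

A = D + L + U where D = diag(10, 20, 13, 22, -18).
T_GS = -(D+L)⁻¹U: row 0 first, T[0,2] = -(-2)/(10) = +0.2000; later rows by forward substitution.
  T[0,:] = [+0.0000, +0.3000, +0.2000, -0.5000, +0.6000]
  T[1,:] = [+0.0000, -0.0750, -0.2000, -0.1250, -0.4500]
  T[2,:] = [+0.0000, -0.1096, -0.1077, +0.3558, -0.6731]
  T[3,:] = [+0.0000, +0.0776, +0.0203, -0.2448, +0.3790]
  T[4,:] = [+0.0000, -0.1373, -0.0860, +0.3324, -0.4713]
|eigenvalues of T|: 0.9098, 0.0902, 0.0799, 0.0799, 0.0000.
ρ = 0.9098; 0.9098 < 1 ⇒ converges.

0.9098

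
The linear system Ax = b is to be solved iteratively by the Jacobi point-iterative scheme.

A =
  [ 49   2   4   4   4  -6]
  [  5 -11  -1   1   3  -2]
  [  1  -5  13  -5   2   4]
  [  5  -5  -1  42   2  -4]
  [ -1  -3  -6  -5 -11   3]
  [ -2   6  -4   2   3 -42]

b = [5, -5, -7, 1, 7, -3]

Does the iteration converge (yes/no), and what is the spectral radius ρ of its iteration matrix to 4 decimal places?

yes, ρ = 0.4248

Split A = D + L + U, D = diag(49, -11, 13, 42, -11, -42).
T_J = -D⁻¹(L+U): T[2,0] = -(1)/(13) = -0.0769; T[2,2] = 0.
  T[0,:] = [+0.0000  -0.0408  -0.0816  -0.0816  -0.0816  +0.1224]
  T[1,:] = [+0.4545  +0.0000  -0.0909  +0.0909  +0.2727  -0.1818]
  T[2,:] = [-0.0769  +0.3846  +0.0000  +0.3846  -0.1538  -0.3077]
  T[3,:] = [-0.1190  +0.1190  +0.0238  +0.0000  -0.0476  +0.0952]
  T[4,:] = [-0.0909  -0.2727  -0.5455  -0.4545  +0.0000  +0.2727]
  T[5,:] = [-0.0476  +0.1429  -0.0952  +0.0476  +0.0714  +0.0000]
|λ(T)| sorted: 0.4248, 0.2583, 0.2583, 0.2200, 0.2200, 0.0557.
spectral radius ρ = 0.4248; 0.4248 < 1, so it converges for any x₀.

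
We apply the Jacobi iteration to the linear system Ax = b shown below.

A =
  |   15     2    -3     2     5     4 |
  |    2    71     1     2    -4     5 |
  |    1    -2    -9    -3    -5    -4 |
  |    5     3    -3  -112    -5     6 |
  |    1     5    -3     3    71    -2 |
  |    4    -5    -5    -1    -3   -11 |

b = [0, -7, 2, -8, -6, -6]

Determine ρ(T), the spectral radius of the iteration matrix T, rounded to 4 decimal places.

A = D + L + U where D = diag(15, 71, -9, -112, 71, -11).
T_J = -D⁻¹(L+U): T[2,5] = -(-4)/(-9) = -0.4444; T[2,2] = 0.
  T[0,:] = [+0.0000  -0.1333  +0.2000  -0.1333  -0.3333  -0.2667]
  T[1,:] = [-0.0282  +0.0000  -0.0141  -0.0282  +0.0563  -0.0704]
  T[2,:] = [+0.1111  -0.2222  +0.0000  -0.3333  -0.5556  -0.4444]
  T[3,:] = [+0.0446  +0.0268  -0.0268  +0.0000  -0.0446  +0.0536]
  T[4,:] = [-0.0141  -0.0704  +0.0423  -0.0423  +0.0000  +0.0282]
  T[5,:] = [+0.3636  -0.4545  -0.4545  -0.0909  -0.2727  +0.0000]
|eigenvalues of T|: 0.4100, 0.2546, 0.2546, 0.0977, 0.0573, 0.0573.
ρ = 0.4100; 0.4100 < 1 ⇒ converges.

0.4100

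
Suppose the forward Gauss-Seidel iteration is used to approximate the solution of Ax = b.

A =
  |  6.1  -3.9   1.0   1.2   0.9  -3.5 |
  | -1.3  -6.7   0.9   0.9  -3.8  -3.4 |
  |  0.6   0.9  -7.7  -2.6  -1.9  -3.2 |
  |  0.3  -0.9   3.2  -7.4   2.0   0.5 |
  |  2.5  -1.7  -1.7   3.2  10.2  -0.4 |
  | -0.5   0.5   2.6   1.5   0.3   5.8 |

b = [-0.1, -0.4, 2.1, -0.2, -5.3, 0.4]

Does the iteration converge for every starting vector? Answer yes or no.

Let D = diag(6.1, -6.7, -7.7, -7.4, 10.2, 5.8); L, U the strict triangles.
T_GS = -(D+L)⁻¹U: row 0 first, T[0,1] = -(-3.9)/(6.1) = +0.6393; later rows by forward substitution.
  T[0,:] = [+0.0000, +0.6393, -0.1639, -0.1967, -0.1475, +0.5738]
  T[1,:] = [+0.0000, -0.1241, +0.1661, +0.1725, -0.5385, -0.6188]
  T[2,:] = [+0.0000, +0.0353, +0.0066, -0.3328, -0.3212, -0.4432]
  T[3,:] = [+0.0000, +0.0563, -0.0240, -0.1729, +0.1909, -0.0256]
  T[4,:] = [+0.0000, -0.1891, +0.0765, +0.0757, -0.1670, -0.2704]
  T[5,:] = [+0.0000, +0.0452, -0.0292, +0.1582, +0.1370, +0.3221]
|roots of det(T-λI)|: 0.5184, 0.2585, 0.1644, 0.1644, 0.0073, 0.0000.
ρ = 0.5184; 0.5184 < 1: convergent.

yes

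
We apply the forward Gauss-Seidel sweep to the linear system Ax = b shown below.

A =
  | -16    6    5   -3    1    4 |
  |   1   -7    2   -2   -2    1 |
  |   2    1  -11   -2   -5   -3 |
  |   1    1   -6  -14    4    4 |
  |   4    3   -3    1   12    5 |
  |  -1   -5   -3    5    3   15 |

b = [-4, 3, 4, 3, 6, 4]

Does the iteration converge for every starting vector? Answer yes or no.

yes

Split A = D + L + U, D = diag(-16, -7, -11, -14, 12, 15).
T_GS = -(D+L)⁻¹U: row 0 first, T[0,5] = -(4)/(-16) = +0.2500; later rows by forward substitution.
  T[0,:] = [+0.0000  +0.3750  +0.3125  -0.1875  +0.0625  +0.2500]
  T[1,:] = [+0.0000  +0.0536  +0.3304  -0.3125  -0.2768  +0.1786]
  T[2,:] = [+0.0000  +0.0731  +0.0869  -0.2443  -0.4683  -0.2110]
  T[3,:] = [+0.0000  -0.0007  +0.0087  +0.0690  +0.4711  +0.4068]
  T[4,:] = [+0.0000  -0.1201  -0.1658  +0.0738  -0.1080  -0.6313]
  T[5,:] = [+0.0000  +0.0817  +0.1786  -0.2033  -0.3172  +0.0247]
|λ(T)| sorted: 0.6930, 0.2668, 0.2668, 0.0560, 0.0560, 0.0000.
ρ = 0.6930; 0.6930 < 1, so it converges for any x₀.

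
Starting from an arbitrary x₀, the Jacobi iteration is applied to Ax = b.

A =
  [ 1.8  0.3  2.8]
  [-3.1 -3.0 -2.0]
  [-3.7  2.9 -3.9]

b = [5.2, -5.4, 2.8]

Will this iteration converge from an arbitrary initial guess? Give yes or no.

Let D = diag(1.8, -3, -3.9); L, U the strict triangles.
T_J = -D⁻¹(L+U): T[0,1] = -(0.3)/(1.8) = -0.1667; T[0,0] = 0.
  T[0,:] = [+0.0000, -0.1667, -1.5556]
  T[1,:] = [-1.0333, +0.0000, -0.6667]
  T[2,:] = [-0.9487, +0.7436, +0.0000]
|λ(T)| sorted: 1.3913, 0.8851, 0.8851.
spectral radius ρ = 1.3913; 1.3913 > 1: divergent.

no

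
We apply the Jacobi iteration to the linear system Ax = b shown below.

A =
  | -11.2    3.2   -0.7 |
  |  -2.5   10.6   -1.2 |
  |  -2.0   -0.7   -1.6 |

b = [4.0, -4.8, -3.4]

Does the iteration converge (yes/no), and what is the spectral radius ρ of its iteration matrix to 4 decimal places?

Let D = diag(-11.2, 10.6, -1.6); L, U the strict triangles.
T_J = -D⁻¹(L+U): T[1,0] = -(-2.5)/(10.6) = +0.2358; T[1,1] = 0.
  T[0,:] = [+0.0000 +0.2857 -0.0625]
  T[1,:] = [+0.2358 +0.0000 +0.1132]
  T[2,:] = [-1.2500 -0.4375 +0.0000]
moduli |λ_i(T)| = 0.4205, 0.2843, 0.2843.
ρ(T) = max|λ| = 0.4205; 0.4205 < 1, so it converges for any x₀.

yes, ρ = 0.4205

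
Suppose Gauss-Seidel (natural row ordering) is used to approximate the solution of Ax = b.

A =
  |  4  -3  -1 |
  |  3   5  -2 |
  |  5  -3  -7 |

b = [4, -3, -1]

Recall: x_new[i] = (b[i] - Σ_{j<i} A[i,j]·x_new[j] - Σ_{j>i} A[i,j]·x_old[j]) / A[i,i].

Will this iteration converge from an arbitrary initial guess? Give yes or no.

yes

Split A = D + L + U, D = diag(4, 5, -7).
Gauss-Seidel: T = -(D+L)⁻¹U, row 0 first, T[0,1] = -(-3)/(4) = +0.7500; later rows by forward substitution.
  T[0,:] = [+0.0000 +0.7500 +0.2500]
  T[1,:] = [+0.0000 -0.4500 +0.2500]
  T[2,:] = [+0.0000 +0.7286 +0.0714]
|eigenvalues of T|: 0.6894, 0.3108, 0.0000.
spectral radius ρ = 0.6894; 0.6894 < 1: convergent.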